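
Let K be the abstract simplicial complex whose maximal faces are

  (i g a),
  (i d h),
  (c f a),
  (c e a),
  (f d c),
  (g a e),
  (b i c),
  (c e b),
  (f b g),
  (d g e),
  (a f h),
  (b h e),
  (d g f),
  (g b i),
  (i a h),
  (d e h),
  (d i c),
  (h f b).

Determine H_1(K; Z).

H_1 = Z^2.

Take the total order a < b < c < d < e < f < g < h < i on the vertex set. Then K (dimension 2) consists of the simplices:

  0-simplices (9): a, b, c, d, e, f, g, h, i
  1-simplices (27): ac, ae, af, ag, ah, ai, bc, be, bf, bg, bh, bi, cd, ce, cf, ci, de, df, dg, dh, di, eg, eh, fg, fh, gi, hi
  2-simplices (18): ace, acf, aeg, afh, agi, ahi, bce, bci, beh, bfg, bfh, bgi, cdf, cdi, deg, deh, dfg, dhi

giving chain groups C_0 ≅ Z^9, C_1 ≅ Z^27, C_2 ≅ Z^18.

∂_1: C_1 → C_0 sends each edge [p,q] (with p < q) to q − p. For instance
  ∂ce = e − c.
The 9×27 boundary matrix has rank 8 and Smith normal form diag(1,1,1,1,1,1,1,1).

The boundary map ∂_2: C_2 → C_1 acts by ∂[p,q,r] = [q,r] − [p,r] + [p,q]. For instance
  ∂acf = cf − af + ac,
  ∂bci = ci − bi + bc.
The 27×18 boundary matrix has rank 17 and Smith normal form diag(1,1,1,1,1,1,1,1,1,1,1,1,1,1,1,1,1).

Reading off H_k = ker ∂_k / im ∂_{k+1}:

  H_1: rank ker ∂_1 − rank ∂_2 = (27 − 8) − 17 = 2, and the invariant factors of ∂_2 are all 1, so H_1 ≅ Z^2.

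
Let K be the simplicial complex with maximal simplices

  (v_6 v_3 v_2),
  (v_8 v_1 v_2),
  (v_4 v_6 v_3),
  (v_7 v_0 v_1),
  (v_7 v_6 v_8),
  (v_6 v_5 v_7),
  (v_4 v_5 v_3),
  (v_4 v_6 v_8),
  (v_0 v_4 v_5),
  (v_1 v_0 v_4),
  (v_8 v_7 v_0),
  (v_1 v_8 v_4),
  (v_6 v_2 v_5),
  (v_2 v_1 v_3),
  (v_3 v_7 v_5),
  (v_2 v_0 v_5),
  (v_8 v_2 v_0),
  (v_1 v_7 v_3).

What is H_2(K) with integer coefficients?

H_2 ≅ 0.

Take the total order v_0 < v_1 < v_2 < v_3 < v_4 < v_5 < v_6 < v_7 < v_8 on the vertex set. Then K (dimension 2) consists of the simplices:

  0-simplices (9): [v_0], [v_1], [v_2], [v_3], [v_4], [v_5], [v_6], [v_7], [v_8]
  1-simplices (27): (27 of them)
  2-simplices (18): (18 of them)

so the chain groups are C_0 ≅ Z^9, C_1 ≅ Z^27, C_2 ≅ Z^18.

The boundary map ∂_1: C_1 → C_0 sends each edge [p,q] (with p < q) to q − p. For instance
  ∂[v_3,v_7] = [v_7] − [v_3].
The resulting 9×27 matrix has rank 8, and its Smith normal form has invariant factors (1,1,1,1,1,1,1,1).

Boundary ∂_2: C_2 → C_1 maps a triangle to the signed sum of its edges. For instance
  ∂[v_2,v_3,v_6] = [v_3,v_6] − [v_2,v_6] + [v_2,v_3],
  ∂[v_0,v_7,v_8] = [v_7,v_8] − [v_0,v_8] + [v_0,v_7].
This gives a 27×18 integer matrix of rank 18; reducing to Smith normal form yields diagonal entries (1,1,1,1,1,1,1,1,1,1,1,1,1,1,1,1,1,2).

Reading off H_k = ker ∂_k / im ∂_{k+1}:

  H_2: rank ker ∂_2 − rank ∂_3 = (18 − 18) − 0 = 0, and there is no ∂_3, so H_2 ≅ 0.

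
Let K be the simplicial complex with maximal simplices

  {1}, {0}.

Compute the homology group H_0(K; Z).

H_0 ≅ Z^2.

K has 2 vertices.
rank ∂_0 = 0, rank ∂_1 = 0 ⇒ b_0 = 2 − 0 − 0 = 2. So H_0 = Z^2.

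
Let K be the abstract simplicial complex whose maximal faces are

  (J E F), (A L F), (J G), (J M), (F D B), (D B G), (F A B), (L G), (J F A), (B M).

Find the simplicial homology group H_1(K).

H_1 ≅ Z^3.

We work with the vertex ordering A < B < D < E < F < G < J < L < M. The simplices of K, each written with vertices in increasing order, are:

  0-simplices (9): A, B, D, E, F, G, J, L, M
  1-simplices (17): AB, AF, AJ, AL, BD, BF, BG, BM, DF, DG, EF, EJ, FJ, FL, GJ, GL, JM
  2-simplices (6): ABF, AFJ, AFL, BDF, BDG, EFJ

Hence C_0 ≅ Z^9, C_1 ≅ Z^17, C_2 ≅ Z^6.

The boundary map ∂_1: C_1 → C_0 is given by ∂[p,q] = [q] − [p]. For instance
  ∂DF = F − D.
As a 9×17 matrix over Z this has rank 8, with invariant factors (1,1,1,1,1,1,1,1).

∂_2: C_2 → C_1 maps a triangle to the signed sum of its edges. For instance
  ∂BDG = DG − BG + BD,
  ∂ABF = BF − AF + AB.
The resulting 17×6 matrix has rank 6, and its Smith normal form has invariant factors (1,1,1,1,1,1).

From H_k ≅ ker(∂_k) / im(∂_{k+1}) we obtain:

  H_1: rank ker ∂_1 − rank ∂_2 = (17 − 8) − 6 = 3, and the invariant factors of ∂_2 are all 1, so H_1 = Z^3.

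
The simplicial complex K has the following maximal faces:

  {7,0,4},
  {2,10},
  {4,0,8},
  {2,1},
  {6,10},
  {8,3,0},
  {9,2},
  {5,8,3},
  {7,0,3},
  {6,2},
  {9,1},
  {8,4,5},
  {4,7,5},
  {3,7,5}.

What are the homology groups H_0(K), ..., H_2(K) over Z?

H_0 = Z^2,  H_1 = Z^2,  H_2 = Z.

Take the total order 0 < 1 < 2 < 3 < 4 < 5 < 6 < 7 < 8 < 9 < 10 on the vertex set. Then K (dimension 2) consists of the simplices:

  0-simplices (11): [0], [1], [2], [3], [4], [5], [6], [7], [8], [9], [10]
  1-simplices (18): [0,3], [0,4], [0,7], [0,8], [1,2], [1,9], [2,6], [2,9], [2,10], [3,5], [3,7], [3,8], [4,5], [4,7], [4,8], [5,7], [5,8], [6,10]
  2-simplices (8): [0,3,7], [0,3,8], [0,4,7], [0,4,8], [3,5,7], [3,5,8], [4,5,7], [4,5,8]

giving chain groups C_0 ≅ Z^11, C_1 ≅ Z^18, C_2 ≅ Z^8.

Boundary ∂_1: C_1 → C_0 maps an edge to its endpoints' difference, ∂[p,q] = q − p.
As a 11×18 matrix over Z this has rank 9, with invariant factors (1,1,1,1,1,1,1,1,1).

Boundary ∂_2: C_2 → C_1 maps a triangle to the signed sum of its edges. For instance
  ∂[4,5,7] = [5,7] − [4,7] + [4,5],
  ∂[0,3,8] = [3,8] − [0,8] + [0,3].
As a 18×8 matrix over Z this has rank 7, with invariant factors (1,1,1,1,1,1,1).

From H_k ≅ ker(∂_k) / im(∂_{k+1}) we obtain:

  H_0: rank C_0 − rank ∂_1 = 11 − 9 = 2, and the invariant factors of ∂_1 are all 1, so H_0 = Z^2.
  H_1: rank ker ∂_1 − rank ∂_2 = (18 − 9) − 7 = 2, and the invariant factors of ∂_2 are all 1, so H_1 = Z^2.
  H_2: rank ker ∂_2 − rank ∂_3 = (8 − 7) − 0 = 1, and there is no ∂_3, so H_2 = Z.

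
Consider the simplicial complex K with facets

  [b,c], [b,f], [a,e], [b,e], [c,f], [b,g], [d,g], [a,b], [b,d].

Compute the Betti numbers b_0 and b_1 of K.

Fix the vertex order a < b < c < d < e < f < g and write every simplex with vertices in increasing order. Then dim K = 1 and the simplices of K are:

  0-simplices (7): a, b, c, d, e, f, g
  1-simplices (9): ab, ae, bc, bd, be, bf, bg, cf, dg

giving chain groups C_0 ≅ Z^7, C_1 ≅ Z^9.

The boundary map ∂_1: C_1 → C_0 sends each edge [p,q] (with p < q) to q − p. For instance
  ∂bc = c − b.
This gives a 7×9 integer matrix of rank 6; reducing to Smith normal form yields diagonal entries (1,1,1,1,1,1).

Reading off H_k = ker ∂_k / im ∂_{k+1}:

  H_0: rank C_0 − rank ∂_1 = 7 − 6 = 1, and the invariant factors of ∂_1 are all 1, so H_0 = Z.
  H_1: rank ker ∂_1 − rank ∂_2 = (9 − 6) − 0 = 3, and there is no ∂_2, so H_1 = Z^3.

Hence the Betti numbers are b_0 = 1, b_1 = 3.

b_0 = 1, b_1 = 3.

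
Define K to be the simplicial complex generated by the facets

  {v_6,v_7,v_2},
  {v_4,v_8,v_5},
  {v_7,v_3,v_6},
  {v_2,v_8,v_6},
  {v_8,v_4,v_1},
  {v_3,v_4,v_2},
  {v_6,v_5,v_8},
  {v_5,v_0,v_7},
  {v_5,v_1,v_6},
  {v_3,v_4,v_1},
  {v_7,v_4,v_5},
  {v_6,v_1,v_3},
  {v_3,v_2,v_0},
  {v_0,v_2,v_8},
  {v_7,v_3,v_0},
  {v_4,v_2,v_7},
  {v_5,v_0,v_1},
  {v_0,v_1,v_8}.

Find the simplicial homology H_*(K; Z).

H_0 ≅ Z,  H_1 ≅ Z ⊕ Z/2,  H_2 = 0.

Fix the vertex order v_0 < v_1 < v_2 < v_3 < v_4 < v_5 < v_6 < v_7 < v_8 and write every simplex with vertices in increasing order. Then dim K = 2 and the simplices of K are:

  0-simplices (9): [v_0], [v_1], [v_2], [v_3], [v_4], [v_5], [v_6], [v_7], [v_8]
  1-simplices (27): (27 of them)
  2-simplices (18): (18 of them)

giving chain groups C_0 ≅ Z^9, C_1 ≅ Z^27, C_2 ≅ Z^18.

The boundary map ∂_1: C_1 → C_0 maps an edge to its endpoints' difference, ∂[p,q] = q − p. For instance
  ∂[v_0,v_2] = [v_2] − [v_0].
The 9×27 boundary matrix has rank 8 and Smith normal form diag(1,1,1,1,1,1,1,1).

Boundary ∂_2: C_2 → C_1 maps a triangle to the signed sum of its edges. For instance
  ∂[v_2,v_6,v_8] = [v_6,v_8] − [v_2,v_8] + [v_2,v_6],
  ∂[v_1,v_4,v_8] = [v_4,v_8] − [v_1,v_8] + [v_1,v_4].
As a 27×18 matrix over Z this has rank 18, with invariant factors (1,1,1,1,1,1,1,1,1,1,1,1,1,1,1,1,1,2).

Computing H_k = (kernel of ∂_k) / (image of ∂_{k+1}):

  H_0: rank C_0 − rank ∂_1 = 9 − 8 = 1, and the invariant factors of ∂_1 are all 1, so H_0 = Z.
  H_1: rank ker ∂_1 − rank ∂_2 = (27 − 8) − 18 = 1, and ∂_2 has invariant factor 2 > 1, so H_1 = Z ⊕ Z/2.
  H_2: rank ker ∂_2 − rank ∂_3 = (18 − 18) − 0 = 0, and there is no ∂_3, so H_2 = 0.

As a check, the Euler characteristic is 9 − 27 + 18 = 0, which agrees with 1 − 1 + 0 = 0.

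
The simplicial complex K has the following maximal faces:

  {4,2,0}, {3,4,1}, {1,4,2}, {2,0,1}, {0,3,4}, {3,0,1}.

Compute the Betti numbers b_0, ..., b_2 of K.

b_0 = 1, b_1 = 0, b_2 = 1.

K has 5 vertices, 9 edges, 6 triangles.
rank ∂_0 = 0, rank ∂_1 = 4 ⇒ b_0 = 5 − 0 − 4 = 1; all invariant factors of ∂_1 are 1 so no torsion. So H_0 ≅ Z.
rank ∂_1 = 4, rank ∂_2 = 5 ⇒ b_1 = 9 − 4 − 5 = 0; all invariant factors of ∂_2 are 1 so no torsion. So H_1 ≅ 0.
rank ∂_2 = 5, rank ∂_3 = 0 ⇒ b_2 = 6 − 5 − 0 = 1. So H_2 ≅ Z.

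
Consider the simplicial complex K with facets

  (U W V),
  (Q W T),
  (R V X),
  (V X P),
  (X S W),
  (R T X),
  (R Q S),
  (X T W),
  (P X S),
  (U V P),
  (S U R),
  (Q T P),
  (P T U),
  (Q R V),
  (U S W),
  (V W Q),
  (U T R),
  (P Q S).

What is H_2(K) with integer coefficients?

H_2 ≅ Z.

Fix the vertex order P < Q < R < S < T < U < V < W < X and write every simplex with vertices in increasing order. Then dim K = 2 and the simplices of K are:

  0-simplices (9): P, Q, R, S, T, U, V, W, X
  1-simplices (27): PQ, PS, PT, PU, PV, PX, QR, QS, QT, QV, QW, RS, RT, RU, RV, RX, SU, SW, SX, TU, TW, TX, UV, UW, VW, VX, WX
  2-simplices (18): PQS, PQT, PSX, PTU, PUV, PVX, QRS, QRV, QTW, QVW, RSU, RTU, RTX, RVX, SUW, SWX, TWX, UVW

Hence C_0 ≅ Z^9, C_1 ≅ Z^27, C_2 ≅ Z^18.

∂_1: C_1 → C_0 maps an edge to its endpoints' difference, ∂[p,q] = q − p. For instance
  ∂VX = X − V.
The 9×27 boundary matrix has rank 8 and Smith normal form diag(1,1,1,1,1,1,1,1).

The boundary map ∂_2: C_2 → C_1 acts by ∂[p,q,r] = [q,r] − [p,r] + [p,q]. For instance
  ∂PQT = QT − PT + PQ,
  ∂UVW = VW − UW + UV.
This gives a 27×18 integer matrix of rank 17; reducing to Smith normal form yields diagonal entries (1,1,1,1,1,1,1,1,1,1,1,1,1,1,1,1,1).

Computing H_k = (kernel of ∂_k) / (image of ∂_{k+1}):

  H_2: rank ker ∂_2 − rank ∂_3 = (18 − 17) − 0 = 1, and there is no ∂_3, so H_2 = Z.

(K is a triangulation of the torus T^2.)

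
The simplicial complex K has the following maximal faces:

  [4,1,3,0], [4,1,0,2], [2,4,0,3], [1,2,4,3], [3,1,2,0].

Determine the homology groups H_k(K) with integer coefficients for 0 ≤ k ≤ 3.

H_0 ≅ Z,  H_1 = 0,  H_2 = 0,  H_3 ≅ Z.

We work with the vertex ordering 0 < 1 < 2 < 3 < 4. The simplices of K, each written with vertices in increasing order, are:

  0-simplices (5): [0], [1], [2], [3], [4]
  1-simplices (10): [0,1], [0,2], [0,3], [0,4], [1,2], [1,3], [1,4], [2,3], [2,4], [3,4]
  2-simplices (10): [0,1,2], [0,1,3], [0,1,4], [0,2,3], [0,2,4], [0,3,4], [1,2,3], [1,2,4], [1,3,4], [2,3,4]
  3-simplices (5): [0,1,2,3], [0,1,2,4], [0,1,3,4], [0,2,3,4], [1,2,3,4]

giving chain groups C_0 ≅ Z^5, C_1 ≅ Z^10, C_2 ≅ Z^10, C_3 ≅ Z^5.

∂_1: C_1 → C_0 maps an edge to its endpoints' difference, ∂[p,q] = q − p.
The 5×10 boundary matrix has rank 4 and Smith normal form diag(1,1,1,1).

∂_2: C_2 → C_1 maps a triangle to the signed sum of its edges. For instance
  ∂[1,2,4] = [2,4] − [1,4] + [1,2],
  ∂[0,2,4] = [2,4] − [0,4] + [0,2].
The 10×10 boundary matrix has rank 6 and Smith normal form diag(1,1,1,1,1,1).

The boundary map ∂_3: C_3 → C_2 sends each 3-simplex σ to the alternating sum Σ_i (−1)^i (σ with its i-th vertex removed). For instance
  ∂[0,2,3,4] = [2,3,4] − [0,3,4] + [0,2,4] − [0,2,3],
  ∂[1,2,3,4] = [2,3,4] − [1,3,4] + [1,2,4] − [1,2,3].
The 10×5 boundary matrix has rank 4 and Smith normal form diag(1,1,1,1).

Computing H_k = (kernel of ∂_k) / (image of ∂_{k+1}):

  H_0: rank C_0 − rank ∂_1 = 5 − 4 = 1, and the invariant factors of ∂_1 are all 1, so H_0 = Z.
  H_1: rank ker ∂_1 − rank ∂_2 = (10 − 4) − 6 = 0, and the invariant factors of ∂_2 are all 1, so H_1 = 0.
  H_2: rank ker ∂_2 − rank ∂_3 = (10 − 6) − 4 = 0, and the invariant factors of ∂_3 are all 1, so H_2 = 0.
  H_3: rank ker ∂_3 − rank ∂_4 = (5 − 4) − 0 = 1, and there is no ∂_4, so H_3 = Z.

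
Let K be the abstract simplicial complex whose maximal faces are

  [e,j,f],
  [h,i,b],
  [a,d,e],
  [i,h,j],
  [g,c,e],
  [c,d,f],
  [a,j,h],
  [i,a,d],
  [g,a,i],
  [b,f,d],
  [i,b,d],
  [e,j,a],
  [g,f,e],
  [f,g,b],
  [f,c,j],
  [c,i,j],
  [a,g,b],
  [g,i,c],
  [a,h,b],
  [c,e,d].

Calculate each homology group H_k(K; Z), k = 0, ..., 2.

We work with the vertex ordering a < b < c < d < e < f < g < h < i < j. The simplices of K, each written with vertices in increasing order, are:

  0-simplices (10): a, b, c, d, e, f, g, h, i, j
  1-simplices (30): ab, ad, ae, ag, ah, ai, aj, bd, bf, bg, bh, bi, cd, ce, cf, cg, ci, cj, de, df, di, ef, eg, ej, fg, fj, gi, hi, hj, ij
  2-simplices (20): abg, abh, ade, adi, aej, agi, ahj, bdf, bdi, bfg, bhi, cde, cdf, ceg, cfj, cgi, cij, efg, efj, hij

so the chain groups are C_0 ≅ Z^10, C_1 ≅ Z^30, C_2 ≅ Z^20.

Boundary ∂_1: C_1 → C_0 sends each edge [p,q] (with p < q) to q − p. For instance
  ∂bh = h − b.
As a 10×30 matrix over Z this has rank 9, with invariant factors (1,1,1,1,1,1,1,1,1).

The boundary map ∂_2: C_2 → C_1 sends each 2-simplex [p,q,r] to [q,r] − [p,r] + [p,q]. For instance
  ∂ahj = hj − aj + ah,
  ∂adi = di − ai + ad.
The resulting 30×20 matrix has rank 20, and its Smith normal form has invariant factors (1,1,1,1,1,1,1,1,1,1,1,1,1,1,1,1,1,1,1,2).

Now H_k = ker ∂_k / im ∂_{k+1}, so:

  H_0: rank C_0 − rank ∂_1 = 10 − 9 = 1, and the invariant factors of ∂_1 are all 1, so H_0 = Z.
  H_1: rank ker ∂_1 − rank ∂_2 = (30 − 9) − 20 = 1, and ∂_2 has invariant factor 2 > 1, so H_1 = Z ⊕ Z/2Z.
  H_2: rank ker ∂_2 − rank ∂_3 = (20 − 20) − 0 = 0, and there is no ∂_3, so H_2 = 0.

As a check, the Euler characteristic is 10 − 30 + 20 = 0, which agrees with 1 − 1 + 0 = 0.

H_0 ≅ Z,  H_1 ≅ Z ⊕ Z/2Z,  H_2 = 0.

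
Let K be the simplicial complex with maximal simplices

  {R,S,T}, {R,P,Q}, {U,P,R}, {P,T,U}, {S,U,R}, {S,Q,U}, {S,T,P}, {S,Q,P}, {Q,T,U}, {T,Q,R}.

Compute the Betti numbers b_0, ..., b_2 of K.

b_0 = 1, b_1 = 0, b_2 = 0.

Take the total order P < Q < R < S < T < U on the vertex set. Then K (dimension 2) consists of the simplices:

  0-simplices (6): P, Q, R, S, T, U
  1-simplices (15): PQ, PR, PS, PT, PU, QR, QS, QT, QU, RS, RT, RU, ST, SU, TU
  2-simplices (10): PQR, PQS, PRU, PST, PTU, QRT, QSU, QTU, RST, RSU

giving chain groups C_0 ≅ Z^6, C_1 ≅ Z^15, C_2 ≅ Z^10.

Boundary ∂_1: C_1 → C_0 maps an edge to its endpoints' difference, ∂[p,q] = q − p. For instance
  ∂RS = S − R.
As a 6×15 matrix over Z this has rank 5, with invariant factors (1,1,1,1,1).

The boundary map ∂_2: C_2 → C_1 acts by ∂[p,q,r] = [q,r] − [p,r] + [p,q]. For instance
  ∂PTU = TU − PU + PT,
  ∂RST = ST − RT + RS.
The resulting 15×10 matrix has rank 10, and its Smith normal form has invariant factors (1,1,1,1,1,1,1,1,1,2).

From H_k ≅ ker(∂_k) / im(∂_{k+1}) we obtain:

  H_0: rank C_0 − rank ∂_1 = 6 − 5 = 1, and the invariant factors of ∂_1 are all 1, so H_0 = Z.
  H_1: rank ker ∂_1 − rank ∂_2 = (15 − 5) − 10 = 0, and ∂_2 has invariant factor 2 > 1, so H_1 = Z/2.
  H_2: rank ker ∂_2 − rank ∂_3 = (10 − 10) − 0 = 0, and there is no ∂_3, so H_2 = 0.

(K is a triangulation of the real projective plane RP^2.)

Hence the Betti numbers are b_0 = 1, b_1 = 0, b_2 = 0.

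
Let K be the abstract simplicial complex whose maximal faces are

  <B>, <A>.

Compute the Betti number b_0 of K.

Fix the vertex order A < B and write every simplex with vertices in increasing order. Then dim K = 0 and the simplices of K are:

  0-simplices (2): A, B

so the chain groups are C_0 ≅ Z^2.

Now H_k = ker ∂_k / im ∂_{k+1}, so:

  H_0: rank C_0 − rank ∂_1 = 2 − 0 = 2, and there is no ∂_1, so H_0 ≅ Z^2.

Hence the Betti numbers are b_0 = 2.

b_0 = 2.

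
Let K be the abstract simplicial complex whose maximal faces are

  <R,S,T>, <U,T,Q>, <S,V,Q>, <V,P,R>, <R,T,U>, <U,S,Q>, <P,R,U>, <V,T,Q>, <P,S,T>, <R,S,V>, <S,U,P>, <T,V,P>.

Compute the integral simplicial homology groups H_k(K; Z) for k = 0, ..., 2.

H_0 = Z,  H_1 = Z/2,  H_2 = 0.

Take the total order P < Q < R < S < T < U < V on the vertex set. Then K (dimension 2) consists of the simplices:

  0-simplices (7): P, Q, R, S, T, U, V
  1-simplices (18): PR, PS, PT, PU, PV, QS, QT, QU, QV, RS, RT, RU, RV, ST, SU, SV, TU, TV
  2-simplices (12): PRU, PRV, PST, PSU, PTV, QSU, QSV, QTU, QTV, RST, RSV, RTU

Hence C_0 ≅ Z^7, C_1 ≅ Z^18, C_2 ≅ Z^12.

∂_1: C_1 → C_0 maps an edge to its endpoints' difference, ∂[p,q] = q − p. For instance
  ∂PT = T − P.
As a 7×18 matrix over Z this has rank 6, with invariant factors (1,1,1,1,1,1).

∂_2: C_2 → C_1 acts by ∂[p,q,r] = [q,r] − [p,r] + [p,q]. For instance
  ∂QSV = SV − QV + QS,
  ∂QTU = TU − QU + QT.
The 18×12 boundary matrix has rank 12 and Smith normal form diag(1,1,1,1,1,1,1,1,1,1,1,2).

Now H_k = ker ∂_k / im ∂_{k+1}, so:

  H_0: rank C_0 − rank ∂_1 = 7 − 6 = 1, and the invariant factors of ∂_1 are all 1, so H_0 = Z.
  H_1: rank ker ∂_1 − rank ∂_2 = (18 − 6) − 12 = 0, and ∂_2 has invariant factor 2 > 1, so H_1 = Z/2.
  H_2: rank ker ∂_2 − rank ∂_3 = (12 − 12) − 0 = 0, and there is no ∂_3, so H_2 = 0.

As a check, the Euler characteristic is 7 − 18 + 12 = 1, which agrees with 1 − 0 + 0 = 1.
(K is a triangulation of the real projective plane RP^2.)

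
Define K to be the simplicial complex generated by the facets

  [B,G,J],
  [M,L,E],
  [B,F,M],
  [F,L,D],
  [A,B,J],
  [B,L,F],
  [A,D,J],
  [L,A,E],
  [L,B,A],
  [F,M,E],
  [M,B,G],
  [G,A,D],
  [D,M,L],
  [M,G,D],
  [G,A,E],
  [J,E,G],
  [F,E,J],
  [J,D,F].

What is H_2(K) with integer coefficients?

H_2 = 0.

Order the vertices as A < B < D < E < F < G < J < L < M. Listing each simplex with vertices in this order, K has dimension 2 with simplices:

  0-simplices (9): A, B, D, E, F, G, J, L, M
  1-simplices (27): AB, AD, AE, AG, AJ, AL, BF, BG, BJ, BL, BM, DF, DG, DJ, DL, DM, EF, EG, EJ, EL, EM, FJ, FL, FM, GJ, GM, LM
  2-simplices (18): ABJ, ABL, ADG, ADJ, AEG, AEL, BFL, BFM, BGJ, BGM, DFJ, DFL, DGM, DLM, EFJ, EFM, EGJ, ELM

Hence C_0 ≅ Z^9, C_1 ≅ Z^27, C_2 ≅ Z^18.

∂_1: C_1 → C_0 maps an edge to its endpoints' difference, ∂[p,q] = q − p. For instance
  ∂BG = G − B.
This gives a 9×27 integer matrix of rank 8; reducing to Smith normal form yields diagonal entries (1,1,1,1,1,1,1,1).

Boundary ∂_2: C_2 → C_1 maps a triangle to the signed sum of its edges. For instance
  ∂AEL = EL − AL + AE,
  ∂AEG = EG − AG + AE.
The resulting 27×18 matrix has rank 18, and its Smith normal form has invariant factors (1,1,1,1,1,1,1,1,1,1,1,1,1,1,1,1,1,2).

Now H_k = ker ∂_k / im ∂_{k+1}, so:

  H_2: rank ker ∂_2 − rank ∂_3 = (18 − 18) − 0 = 0, and there is no ∂_3, so H_2 ≅ 0.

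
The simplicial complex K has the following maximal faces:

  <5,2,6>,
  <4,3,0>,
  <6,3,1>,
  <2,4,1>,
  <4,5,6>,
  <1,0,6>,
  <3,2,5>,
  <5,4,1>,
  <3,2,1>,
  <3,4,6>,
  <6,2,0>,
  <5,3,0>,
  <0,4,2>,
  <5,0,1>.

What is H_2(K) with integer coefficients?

We work with the vertex ordering 0 < 1 < 2 < 3 < 4 < 5 < 6. The simplices of K, each written with vertices in increasing order, are:

  0-simplices (7): [0], [1], [2], [3], [4], [5], [6]
  1-simplices (21): [0,1], [0,2], [0,3], [0,4], [0,5], [0,6], [1,2], [1,3], [1,4], [1,5], [1,6], [2,3], [2,4], [2,5], [2,6], [3,4], [3,5], [3,6], [4,5], [4,6], [5,6]
  2-simplices (14): [0,1,5], [0,1,6], [0,2,4], [0,2,6], [0,3,4], [0,3,5], [1,2,3], [1,2,4], [1,3,6], [1,4,5], [2,3,5], [2,5,6], [3,4,6], [4,5,6]

Hence C_0 ≅ Z^7, C_1 ≅ Z^21, C_2 ≅ Z^14.

Boundary ∂_1: C_1 → C_0 maps an edge to its endpoints' difference, ∂[p,q] = q − p.
The resulting 7×21 matrix has rank 6, and its Smith normal form has invariant factors (1,1,1,1,1,1).

The boundary map ∂_2: C_2 → C_1 maps a triangle to the signed sum of its edges. For instance
  ∂[0,1,5] = [1,5] − [0,5] + [0,1],
  ∂[2,3,5] = [3,5] − [2,5] + [2,3].
The resulting 21×14 matrix has rank 13, and its Smith normal form has invariant factors (1,1,1,1,1,1,1,1,1,1,1,1,1).

From H_k ≅ ker(∂_k) / im(∂_{k+1}) we obtain:

  H_2: rank ker ∂_2 − rank ∂_3 = (14 − 13) − 0 = 1, and there is no ∂_3, so H_2 = Z.

H_2 ≅ Z.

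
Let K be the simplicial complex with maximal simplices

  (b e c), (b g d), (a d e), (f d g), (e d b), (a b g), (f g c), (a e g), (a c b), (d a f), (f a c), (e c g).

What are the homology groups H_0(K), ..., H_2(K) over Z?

H_0 ≅ Z,  H_1 ≅ Z/2,  H_2 = 0.

K has 7 vertices, 18 edges, 12 triangles.
rank ∂_0 = 0, rank ∂_1 = 6 ⇒ b_0 = 7 − 0 − 6 = 1; all invariant factors of ∂_1 are 1 so no torsion. So H_0 ≅ Z.
rank ∂_1 = 6, rank ∂_2 = 12 ⇒ b_1 = 18 − 6 − 12 = 0; ∂_2 has invariant factor(s) [2] giving torsion. So H_1 ≅ Z/2.
rank ∂_2 = 12, rank ∂_3 = 0 ⇒ b_2 = 12 − 12 − 0 = 0. So H_2 ≅ 0.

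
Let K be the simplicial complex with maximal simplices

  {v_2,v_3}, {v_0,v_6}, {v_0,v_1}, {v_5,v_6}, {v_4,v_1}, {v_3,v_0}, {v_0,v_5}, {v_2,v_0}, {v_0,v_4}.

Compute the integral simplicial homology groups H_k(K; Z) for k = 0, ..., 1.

H_0 = Z,  H_1 = Z^3.

Take the total order v_0 < v_1 < v_2 < v_3 < v_4 < v_5 < v_6 on the vertex set. Then K (dimension 1) consists of the simplices:

  0-simplices (7): [v_0], [v_1], [v_2], [v_3], [v_4], [v_5], [v_6]
  1-simplices (9): [v_0,v_1], [v_0,v_2], [v_0,v_3], [v_0,v_4], [v_0,v_5], [v_0,v_6], [v_1,v_4], [v_2,v_3], [v_5,v_6]

so the chain groups are C_0 ≅ Z^7, C_1 ≅ Z^9.

The boundary map ∂_1: C_1 → C_0 sends each edge [p,q] (with p < q) to q − p. For instance
  ∂[v_1,v_4] = [v_4] − [v_1].
The resulting 7×9 matrix has rank 6, and its Smith normal form has invariant factors (1,1,1,1,1,1).

Now H_k = ker ∂_k / im ∂_{k+1}, so:

  H_0: rank C_0 − rank ∂_1 = 7 − 6 = 1, and the invariant factors of ∂_1 are all 1, so H_0 ≅ Z.
  H_1: rank ker ∂_1 − rank ∂_2 = (9 − 6) − 0 = 3, and there is no ∂_2, so H_1 ≅ Z^3.

As a check, the Euler characteristic is 7 − 9 = -2, which agrees with 1 − 3 = -2.
(K is a triangulation of a wedge of 3 circles.)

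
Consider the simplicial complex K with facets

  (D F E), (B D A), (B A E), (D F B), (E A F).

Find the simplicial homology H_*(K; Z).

Order the vertices as A < B < D < E < F. Listing each simplex with vertices in this order, K has dimension 2 with simplices:

  0-simplices (5): A, B, D, E, F
  1-simplices (10): AB, AD, AE, AF, BD, BE, BF, DE, DF, EF
  2-simplices (5): ABD, ABE, AEF, BDF, DEF

so the chain groups are C_0 ≅ Z^5, C_1 ≅ Z^10, C_2 ≅ Z^5.

∂_1: C_1 → C_0 maps an edge to its endpoints' difference, ∂[p,q] = q − p.
The 5×10 boundary matrix has rank 4 and Smith normal form diag(1,1,1,1).

Boundary ∂_2: C_2 → C_1 maps a triangle to the signed sum of its edges. For instance
  ∂AEF = EF − AF + AE,
  ∂BDF = DF − BF + BD.
The resulting 10×5 matrix has rank 5, and its Smith normal form has invariant factors (1,1,1,1,1).

From H_k ≅ ker(∂_k) / im(∂_{k+1}) we obtain:

  H_0: rank C_0 − rank ∂_1 = 5 − 4 = 1, and the invariant factors of ∂_1 are all 1, so H_0 = Z.
  H_1: rank ker ∂_1 − rank ∂_2 = (10 − 4) − 5 = 1, and the invariant factors of ∂_2 are all 1, so H_1 = Z.
  H_2: rank ker ∂_2 − rank ∂_3 = (5 − 5) − 0 = 0, and there is no ∂_3, so H_2 = 0.

(K is a triangulation of the Möbius band.)

H_0 = Z,  H_1 = Z,  H_2 = 0.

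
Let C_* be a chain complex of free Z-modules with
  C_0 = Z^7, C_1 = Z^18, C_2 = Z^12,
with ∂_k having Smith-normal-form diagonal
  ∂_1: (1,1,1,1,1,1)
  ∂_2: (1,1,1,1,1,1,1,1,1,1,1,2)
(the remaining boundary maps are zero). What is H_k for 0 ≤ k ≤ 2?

H_0 ≅ Z,  H_1 ≅ Z/2,  H_2 = 0.

H_0: b_0 = 7 − 0 − 6 = 1; torsion from ∂_1 factors > 1: none. So H_0 ≅ Z.
H_1: b_1 = 18 − 6 − 12 = 0; torsion from ∂_2 factors > 1: [2]. So H_1 ≅ Z/2.
H_2: b_2 = 12 − 12 − 0 = 0; torsion from ∂_3 factors > 1: none. So H_2 ≅ 0.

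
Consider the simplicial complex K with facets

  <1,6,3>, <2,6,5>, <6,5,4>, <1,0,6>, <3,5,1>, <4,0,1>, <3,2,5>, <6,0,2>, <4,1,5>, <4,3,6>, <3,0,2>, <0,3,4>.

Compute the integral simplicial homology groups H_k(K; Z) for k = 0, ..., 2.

K has 7 vertices, 18 edges, 12 triangles.
rank ∂_0 = 0, rank ∂_1 = 6 ⇒ b_0 = 7 − 0 − 6 = 1; all invariant factors of ∂_1 are 1 so no torsion. So H_0 = Z.
rank ∂_1 = 6, rank ∂_2 = 12 ⇒ b_1 = 18 − 6 − 12 = 0; ∂_2 has invariant factor(s) [2] giving torsion. So H_1 = Z/2Z.
rank ∂_2 = 12, rank ∂_3 = 0 ⇒ b_2 = 12 − 12 − 0 = 0. So H_2 = 0.

H_0 = Z,  H_1 = Z/2Z,  H_2 = 0.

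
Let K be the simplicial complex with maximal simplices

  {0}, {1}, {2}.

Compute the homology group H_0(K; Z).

H_0 = Z^3.

Take the total order 0 < 1 < 2 on the vertex set. Then K (dimension 0) consists of the simplices:

  0-simplices (3): [0], [1], [2]

giving chain groups C_0 ≅ Z^3.

Computing H_k = (kernel of ∂_k) / (image of ∂_{k+1}):

  H_0: rank C_0 − rank ∂_1 = 3 − 0 = 3, and there is no ∂_1, so H_0 ≅ Z^3.

(K is a triangulation of a set of 3 points.)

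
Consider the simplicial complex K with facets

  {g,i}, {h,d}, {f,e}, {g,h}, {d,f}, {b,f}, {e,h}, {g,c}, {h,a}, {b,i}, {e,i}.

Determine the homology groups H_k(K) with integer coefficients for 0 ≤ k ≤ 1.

We work with the vertex ordering a < b < c < d < e < f < g < h < i. The simplices of K, each written with vertices in increasing order, are:

  0-simplices (9): a, b, c, d, e, f, g, h, i
  1-simplices (11): ah, bf, bi, cg, df, dh, ef, eh, ei, gh, gi

so the chain groups are C_0 ≅ Z^9, C_1 ≅ Z^11.

Boundary ∂_1: C_1 → C_0 maps an edge to its endpoints' difference, ∂[p,q] = q − p.
This gives a 9×11 integer matrix of rank 8; reducing to Smith normal form yields diagonal entries (1,1,1,1,1,1,1,1).

Reading off H_k = ker ∂_k / im ∂_{k+1}:

  H_0: rank C_0 − rank ∂_1 = 9 − 8 = 1, and the invariant factors of ∂_1 are all 1, so H_0 ≅ Z.
  H_1: rank ker ∂_1 − rank ∂_2 = (11 − 8) − 0 = 3, and there is no ∂_2, so H_1 ≅ Z^3.

H_0 ≅ Z,  H_1 ≅ Z^3.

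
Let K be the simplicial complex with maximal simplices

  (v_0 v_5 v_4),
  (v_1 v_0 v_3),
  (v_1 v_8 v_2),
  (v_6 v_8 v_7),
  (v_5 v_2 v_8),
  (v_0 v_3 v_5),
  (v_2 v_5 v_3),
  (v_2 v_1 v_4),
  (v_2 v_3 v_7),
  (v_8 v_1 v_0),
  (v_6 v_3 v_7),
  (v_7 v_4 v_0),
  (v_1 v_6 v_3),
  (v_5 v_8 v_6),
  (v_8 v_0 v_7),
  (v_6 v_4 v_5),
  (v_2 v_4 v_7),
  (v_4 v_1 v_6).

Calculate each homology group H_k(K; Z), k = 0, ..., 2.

H_0 ≅ Z,  H_1 ≅ Z^2,  H_2 ≅ Z.

Fix the vertex order v_0 < v_1 < v_2 < v_3 < v_4 < v_5 < v_6 < v_7 < v_8 and write every simplex with vertices in increasing order. Then dim K = 2 and the simplices of K are:

  0-simplices (9): [v_0], [v_1], [v_2], [v_3], [v_4], [v_5], [v_6], [v_7], [v_8]
  1-simplices (27): (27 of them)
  2-simplices (18): (18 of them)

giving chain groups C_0 ≅ Z^9, C_1 ≅ Z^27, C_2 ≅ Z^18.

Boundary ∂_1: C_1 → C_0 is given by ∂[p,q] = [q] − [p]. For instance
  ∂[v_0,v_5] = [v_5] − [v_0].
This gives a 9×27 integer matrix of rank 8; reducing to Smith normal form yields diagonal entries (1,1,1,1,1,1,1,1).

Boundary ∂_2: C_2 → C_1 maps a triangle to the signed sum of its edges. For instance
  ∂[v_1,v_2,v_4] = [v_2,v_4] − [v_1,v_4] + [v_1,v_2],
  ∂[v_1,v_4,v_6] = [v_4,v_6] − [v_1,v_6] + [v_1,v_4].
This gives a 27×18 integer matrix of rank 17; reducing to Smith normal form yields diagonal entries (1,1,1,1,1,1,1,1,1,1,1,1,1,1,1,1,1).

Now H_k = ker ∂_k / im ∂_{k+1}, so:

  H_0: rank C_0 − rank ∂_1 = 9 − 8 = 1, and the invariant factors of ∂_1 are all 1, so H_0 = Z.
  H_1: rank ker ∂_1 − rank ∂_2 = (27 − 8) − 17 = 2, and the invariant factors of ∂_2 are all 1, so H_1 = Z^2.
  H_2: rank ker ∂_2 − rank ∂_3 = (18 − 17) − 0 = 1, and there is no ∂_3, so H_2 = Z.

As a check, the Euler characteristic is 9 − 27 + 18 = 0, which agrees with 1 − 2 + 1 = 0.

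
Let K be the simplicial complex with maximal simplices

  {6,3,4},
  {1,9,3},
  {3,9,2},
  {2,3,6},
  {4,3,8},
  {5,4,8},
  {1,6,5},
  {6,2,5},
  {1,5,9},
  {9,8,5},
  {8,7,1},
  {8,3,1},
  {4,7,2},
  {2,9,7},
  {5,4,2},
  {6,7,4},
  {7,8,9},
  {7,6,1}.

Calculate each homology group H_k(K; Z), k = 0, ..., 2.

H_0 ≅ Z,  H_1 ≅ Z ⊕ Z/2,  H_2 = 0.

Take the total order 1 < 2 < 3 < 4 < 5 < 6 < 7 < 8 < 9 on the vertex set. Then K (dimension 2) consists of the simplices:

  0-simplices (9): [1], [2], [3], [4], [5], [6], [7], [8], [9]
  1-simplices (27): (27 of them)
  2-simplices (18): [1,3,8], [1,3,9], [1,5,6], [1,5,9], [1,6,7], [1,7,8], [2,3,6], [2,3,9], [2,4,5], [2,4,7], [2,5,6], [2,7,9], [3,4,6], [3,4,8], [4,5,8], [4,6,7], [5,8,9], [7,8,9]

giving chain groups C_0 ≅ Z^9, C_1 ≅ Z^27, C_2 ≅ Z^18.

∂_1: C_1 → C_0 maps an edge to its endpoints' difference, ∂[p,q] = q − p. For instance
  ∂[2,5] = [5] − [2].
As a 9×27 matrix over Z this has rank 8, with invariant factors (1,1,1,1,1,1,1,1).

The boundary map ∂_2: C_2 → C_1 maps a triangle to the signed sum of its edges. For instance
  ∂[3,4,8] = [4,8] − [3,8] + [3,4],
  ∂[1,3,8] = [3,8] − [1,8] + [1,3].
This gives a 27×18 integer matrix of rank 18; reducing to Smith normal form yields diagonal entries (1,1,1,1,1,1,1,1,1,1,1,1,1,1,1,1,1,2).

From H_k ≅ ker(∂_k) / im(∂_{k+1}) we obtain:

  H_0: rank C_0 − rank ∂_1 = 9 − 8 = 1, and the invariant factors of ∂_1 are all 1, so H_0 ≅ Z.
  H_1: rank ker ∂_1 − rank ∂_2 = (27 − 8) − 18 = 1, and ∂_2 has invariant factor 2 > 1, so H_1 ≅ Z ⊕ Z/2.
  H_2: rank ker ∂_2 − rank ∂_3 = (18 − 18) − 0 = 0, and there is no ∂_3, so H_2 ≅ 0.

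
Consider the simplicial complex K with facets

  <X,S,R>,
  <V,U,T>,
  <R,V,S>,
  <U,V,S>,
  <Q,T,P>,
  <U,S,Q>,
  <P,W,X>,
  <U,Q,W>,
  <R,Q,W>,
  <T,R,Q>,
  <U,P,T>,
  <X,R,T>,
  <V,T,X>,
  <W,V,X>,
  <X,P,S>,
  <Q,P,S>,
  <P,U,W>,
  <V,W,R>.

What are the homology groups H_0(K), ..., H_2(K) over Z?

H_0 ≅ Z,  H_1 ≅ Z ⊕ Z/2,  H_2 = 0.

Take the total order P < Q < R < S < T < U < V < W < X on the vertex set. Then K (dimension 2) consists of the simplices:

  0-simplices (9): P, Q, R, S, T, U, V, W, X
  1-simplices (27): PQ, PS, PT, PU, PW, PX, QR, QS, QT, QU, QW, RS, RT, RV, RW, RX, SU, SV, SX, TU, TV, TX, UV, UW, VW, VX, WX
  2-simplices (18): PQS, PQT, PSX, PTU, PUW, PWX, QRT, QRW, QSU, QUW, RSV, RSX, RTX, RVW, SUV, TUV, TVX, VWX

giving chain groups C_0 ≅ Z^9, C_1 ≅ Z^27, C_2 ≅ Z^18.

∂_1: C_1 → C_0 maps an edge to its endpoints' difference, ∂[p,q] = q − p. For instance
  ∂RT = T − R.
The 9×27 boundary matrix has rank 8 and Smith normal form diag(1,1,1,1,1,1,1,1).

∂_2: C_2 → C_1 acts by ∂[p,q,r] = [q,r] − [p,r] + [p,q]. For instance
  ∂QRT = RT − QT + QR,
  ∂RTX = TX − RX + RT.
As a 27×18 matrix over Z this has rank 18, with invariant factors (1,1,1,1,1,1,1,1,1,1,1,1,1,1,1,1,1,2).

From H_k ≅ ker(∂_k) / im(∂_{k+1}) we obtain:

  H_0: rank C_0 − rank ∂_1 = 9 − 8 = 1, and the invariant factors of ∂_1 are all 1, so H_0 = Z.
  H_1: rank ker ∂_1 − rank ∂_2 = (27 − 8) − 18 = 1, and ∂_2 has invariant factor 2 > 1, so H_1 = Z ⊕ Z/2.
  H_2: rank ker ∂_2 − rank ∂_3 = (18 − 18) − 0 = 0, and there is no ∂_3, so H_2 = 0.

As a check, the Euler characteristic is 9 − 27 + 18 = 0, which agrees with 1 − 1 + 0 = 0.
(K is a triangulation of the Klein bottle.)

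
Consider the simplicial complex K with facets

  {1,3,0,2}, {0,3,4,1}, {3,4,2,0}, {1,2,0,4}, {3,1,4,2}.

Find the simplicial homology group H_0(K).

H_0 ≅ Z.

K has 5 vertices, 10 edges, 10 triangles, 5 3-simplices.
rank ∂_0 = 0, rank ∂_1 = 4 ⇒ b_0 = 5 − 0 − 4 = 1; all invariant factors of ∂_1 are 1 so no torsion. So H_0 ≅ Z.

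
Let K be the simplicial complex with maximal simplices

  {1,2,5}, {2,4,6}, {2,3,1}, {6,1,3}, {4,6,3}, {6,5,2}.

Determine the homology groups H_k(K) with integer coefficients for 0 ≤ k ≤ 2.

Take the total order 1 < 2 < 3 < 4 < 5 < 6 on the vertex set. Then K (dimension 2) consists of the simplices:

  0-simplices (6): [1], [2], [3], [4], [5], [6]
  1-simplices (12): [1,2], [1,3], [1,5], [1,6], [2,3], [2,4], [2,5], [2,6], [3,4], [3,6], [4,6], [5,6]
  2-simplices (6): [1,2,3], [1,2,5], [1,3,6], [2,4,6], [2,5,6], [3,4,6]

so the chain groups are C_0 ≅ Z^6, C_1 ≅ Z^12, C_2 ≅ Z^6.

Boundary ∂_1: C_1 → C_0 sends each edge [p,q] (with p < q) to q − p. For instance
  ∂[1,2] = [2] − [1].
This gives a 6×12 integer matrix of rank 5; reducing to Smith normal form yields diagonal entries (1,1,1,1,1).

∂_2: C_2 → C_1 sends each 2-simplex [p,q,r] to [q,r] − [p,r] + [p,q]. For instance
  ∂[1,2,5] = [2,5] − [1,5] + [1,2],
  ∂[1,3,6] = [3,6] − [1,6] + [1,3].
This gives a 12×6 integer matrix of rank 6; reducing to Smith normal form yields diagonal entries (1,1,1,1,1,1).

Now H_k = ker ∂_k / im ∂_{k+1}, so:

  H_0: rank C_0 − rank ∂_1 = 6 − 5 = 1, and the invariant factors of ∂_1 are all 1, so H_0 ≅ Z.
  H_1: rank ker ∂_1 − rank ∂_2 = (12 − 5) − 6 = 1, and the invariant factors of ∂_2 are all 1, so H_1 ≅ Z.
  H_2: rank ker ∂_2 − rank ∂_3 = (6 − 6) − 0 = 0, and there is no ∂_3, so H_2 ≅ 0.

H_0 = Z,  H_1 = Z,  H_2 = 0.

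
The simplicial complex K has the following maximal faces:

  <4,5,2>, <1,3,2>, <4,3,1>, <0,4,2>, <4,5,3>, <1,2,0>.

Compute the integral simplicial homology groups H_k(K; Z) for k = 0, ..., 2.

K has 6 vertices, 12 edges, 6 triangles.
rank ∂_0 = 0, rank ∂_1 = 5 ⇒ b_0 = 6 − 0 − 5 = 1; all invariant factors of ∂_1 are 1 so no torsion. So H_0 ≅ Z.
rank ∂_1 = 5, rank ∂_2 = 6 ⇒ b_1 = 12 − 5 − 6 = 1; all invariant factors of ∂_2 are 1 so no torsion. So H_1 ≅ Z.
rank ∂_2 = 6, rank ∂_3 = 0 ⇒ b_2 = 6 − 6 − 0 = 0. So H_2 ≅ 0.

H_0 ≅ Z,  H_1 ≅ Z,  H_2 = 0.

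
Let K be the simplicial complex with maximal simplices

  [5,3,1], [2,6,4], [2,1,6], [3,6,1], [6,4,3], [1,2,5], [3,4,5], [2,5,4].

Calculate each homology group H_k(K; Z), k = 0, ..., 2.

H_0 = Z,  H_1 = 0,  H_2 = Z.

K has 6 vertices, 12 edges, 8 triangles.
rank ∂_0 = 0, rank ∂_1 = 5 ⇒ b_0 = 6 − 0 − 5 = 1; all invariant factors of ∂_1 are 1 so no torsion. So H_0 ≅ Z.
rank ∂_1 = 5, rank ∂_2 = 7 ⇒ b_1 = 12 − 5 − 7 = 0; all invariant factors of ∂_2 are 1 so no torsion. So H_1 ≅ 0.
rank ∂_2 = 7, rank ∂_3 = 0 ⇒ b_2 = 8 − 7 − 0 = 1. So H_2 ≅ Z.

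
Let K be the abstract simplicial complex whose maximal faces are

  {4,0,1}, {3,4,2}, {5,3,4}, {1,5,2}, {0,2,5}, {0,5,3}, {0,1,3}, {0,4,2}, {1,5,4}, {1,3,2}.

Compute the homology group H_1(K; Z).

H_1 ≅ Z/2.

Order the vertices as 0 < 1 < 2 < 3 < 4 < 5. Listing each simplex with vertices in this order, K has dimension 2 with simplices:

  0-simplices (6): [0], [1], [2], [3], [4], [5]
  1-simplices (15): [0,1], [0,2], [0,3], [0,4], [0,5], [1,2], [1,3], [1,4], [1,5], [2,3], [2,4], [2,5], [3,4], [3,5], [4,5]
  2-simplices (10): [0,1,3], [0,1,4], [0,2,4], [0,2,5], [0,3,5], [1,2,3], [1,2,5], [1,4,5], [2,3,4], [3,4,5]

so the chain groups are C_0 ≅ Z^6, C_1 ≅ Z^15, C_2 ≅ Z^10.

∂_1: C_1 → C_0 maps an edge to its endpoints' difference, ∂[p,q] = q − p.
As a 6×15 matrix over Z this has rank 5, with invariant factors (1,1,1,1,1).

Boundary ∂_2: C_2 → C_1 acts by ∂[p,q,r] = [q,r] − [p,r] + [p,q]. For instance
  ∂[3,4,5] = [4,5] − [3,5] + [3,4],
  ∂[0,2,5] = [2,5] − [0,5] + [0,2].
The 15×10 boundary matrix has rank 10 and Smith normal form diag(1,1,1,1,1,1,1,1,1,2).

From H_k ≅ ker(∂_k) / im(∂_{k+1}) we obtain:

  H_1: rank ker ∂_1 − rank ∂_2 = (15 − 5) − 10 = 0, and ∂_2 has invariant factor 2 > 1, so H_1 ≅ Z/2.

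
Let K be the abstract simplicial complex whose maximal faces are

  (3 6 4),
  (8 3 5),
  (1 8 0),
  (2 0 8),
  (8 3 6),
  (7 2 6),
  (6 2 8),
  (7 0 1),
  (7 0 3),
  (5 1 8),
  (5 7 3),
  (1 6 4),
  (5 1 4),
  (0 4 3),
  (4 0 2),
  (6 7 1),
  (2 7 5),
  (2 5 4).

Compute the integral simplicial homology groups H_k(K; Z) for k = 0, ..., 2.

H_0 = Z,  H_1 = Z^2,  H_2 = Z.

We work with the vertex ordering 0 < 1 < 2 < 3 < 4 < 5 < 6 < 7 < 8. The simplices of K, each written with vertices in increasing order, are:

  0-simplices (9): [0], [1], [2], [3], [4], [5], [6], [7], [8]
  1-simplices (27): (27 of them)
  2-simplices (18): [0,1,7], [0,1,8], [0,2,4], [0,2,8], [0,3,4], [0,3,7], [1,4,5], [1,4,6], [1,5,8], [1,6,7], [2,4,5], [2,5,7], [2,6,7], [2,6,8], [3,4,6], [3,5,7], [3,5,8], [3,6,8]

so the chain groups are C_0 ≅ Z^9, C_1 ≅ Z^27, C_2 ≅ Z^18.

Boundary ∂_1: C_1 → C_0 sends each edge [p,q] (with p < q) to q − p. For instance
  ∂[0,7] = [7] − [0].
The 9×27 boundary matrix has rank 8 and Smith normal form diag(1,1,1,1,1,1,1,1).

∂_2: C_2 → C_1 acts by ∂[p,q,r] = [q,r] − [p,r] + [p,q]. For instance
  ∂[0,3,4] = [3,4] − [0,4] + [0,3],
  ∂[3,4,6] = [4,6] − [3,6] + [3,4].
This gives a 27×18 integer matrix of rank 17; reducing to Smith normal form yields diagonal entries (1,1,1,1,1,1,1,1,1,1,1,1,1,1,1,1,1).

From H_k ≅ ker(∂_k) / im(∂_{k+1}) we obtain:

  H_0: rank C_0 − rank ∂_1 = 9 − 8 = 1, and the invariant factors of ∂_1 are all 1, so H_0 ≅ Z.
  H_1: rank ker ∂_1 − rank ∂_2 = (27 − 8) − 17 = 2, and the invariant factors of ∂_2 are all 1, so H_1 ≅ Z^2.
  H_2: rank ker ∂_2 − rank ∂_3 = (18 − 17) − 0 = 1, and there is no ∂_3, so H_2 ≅ Z.

(K is a triangulation of the torus T^2.)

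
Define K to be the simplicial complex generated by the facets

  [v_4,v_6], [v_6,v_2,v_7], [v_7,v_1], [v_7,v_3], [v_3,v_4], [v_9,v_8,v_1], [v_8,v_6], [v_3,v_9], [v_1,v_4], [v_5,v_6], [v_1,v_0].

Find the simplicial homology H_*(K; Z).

H_0 = Z,  H_1 = Z^4,  H_2 = 0.

K has 10 vertices, 15 edges, 2 triangles.
rank ∂_0 = 0, rank ∂_1 = 9 ⇒ b_0 = 10 − 0 − 9 = 1; all invariant factors of ∂_1 are 1 so no torsion. So H_0 ≅ Z.
rank ∂_1 = 9, rank ∂_2 = 2 ⇒ b_1 = 15 − 9 − 2 = 4; all invariant factors of ∂_2 are 1 so no torsion. So H_1 ≅ Z^4.
rank ∂_2 = 2, rank ∂_3 = 0 ⇒ b_2 = 2 − 2 − 0 = 0. So H_2 ≅ 0.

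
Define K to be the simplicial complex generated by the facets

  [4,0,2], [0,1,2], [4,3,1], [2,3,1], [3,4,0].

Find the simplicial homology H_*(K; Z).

Fix the vertex order 0 < 1 < 2 < 3 < 4 and write every simplex with vertices in increasing order. Then dim K = 2 and the simplices of K are:

  0-simplices (5): [0], [1], [2], [3], [4]
  1-simplices (10): [0,1], [0,2], [0,3], [0,4], [1,2], [1,3], [1,4], [2,3], [2,4], [3,4]
  2-simplices (5): [0,1,2], [0,2,4], [0,3,4], [1,2,3], [1,3,4]

Hence C_0 ≅ Z^5, C_1 ≅ Z^10, C_2 ≅ Z^5.

∂_1: C_1 → C_0 sends each edge [p,q] (with p < q) to q − p. For instance
  ∂[1,2] = [2] − [1].
This gives a 5×10 integer matrix of rank 4; reducing to Smith normal form yields diagonal entries (1,1,1,1).

Boundary ∂_2: C_2 → C_1 acts by ∂[p,q,r] = [q,r] − [p,r] + [p,q]. For instance
  ∂[0,2,4] = [2,4] − [0,4] + [0,2],
  ∂[1,2,3] = [2,3] − [1,3] + [1,2].
As a 10×5 matrix over Z this has rank 5, with invariant factors (1,1,1,1,1).

From H_k ≅ ker(∂_k) / im(∂_{k+1}) we obtain:

  H_0: rank C_0 − rank ∂_1 = 5 − 4 = 1, and the invariant factors of ∂_1 are all 1, so H_0 = Z.
  H_1: rank ker ∂_1 − rank ∂_2 = (10 − 4) − 5 = 1, and the invariant factors of ∂_2 are all 1, so H_1 = Z.
  H_2: rank ker ∂_2 − rank ∂_3 = (5 − 5) − 0 = 0, and there is no ∂_3, so H_2 = 0.

H_0 ≅ Z,  H_1 ≅ Z,  H_2 = 0.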